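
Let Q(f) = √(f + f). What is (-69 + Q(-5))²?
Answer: (69 - I*√10)² ≈ 4751.0 - 436.39*I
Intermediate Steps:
Q(f) = √2*√f (Q(f) = √(2*f) = √2*√f)
(-69 + Q(-5))² = (-69 + √2*√(-5))² = (-69 + √2*(I*√5))² = (-69 + I*√10)²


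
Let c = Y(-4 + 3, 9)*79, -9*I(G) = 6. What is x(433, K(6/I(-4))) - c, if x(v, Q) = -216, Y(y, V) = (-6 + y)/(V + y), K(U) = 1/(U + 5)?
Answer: -1175/8 ≈ -146.88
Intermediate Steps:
I(G) = -⅔ (I(G) = -⅑*6 = -⅔)
K(U) = 1/(5 + U)
Y(y, V) = (-6 + y)/(V + y)
c = -553/8 (c = ((-6 + (-4 + 3))/(9 + (-4 + 3)))*79 = ((-6 - 1)/(9 - 1))*79 = (-7/8)*79 = ((⅛)*(-7))*79 = -7/8*79 = -553/8 ≈ -69.125)
x(433, K(6/I(-4))) - c = -216 - 1*(-553/8) = -216 + 553/8 = -1175/8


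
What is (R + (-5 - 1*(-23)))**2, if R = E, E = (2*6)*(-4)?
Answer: 900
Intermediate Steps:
E = -48 (E = 12*(-4) = -48)
R = -48
(R + (-5 - 1*(-23)))**2 = (-48 + (-5 - 1*(-23)))**2 = (-48 + (-5 + 23))**2 = (-48 + 18)**2 = (-30)**2 = 900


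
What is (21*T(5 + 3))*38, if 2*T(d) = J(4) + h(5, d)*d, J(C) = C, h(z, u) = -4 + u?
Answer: 14364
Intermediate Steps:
T(d) = 2 + d*(-4 + d)/2 (T(d) = (4 + (-4 + d)*d)/2 = (4 + d*(-4 + d))/2 = 2 + d*(-4 + d)/2)
(21*T(5 + 3))*38 = (21*(2 + (5 + 3)*(-4 + (5 + 3))/2))*38 = (21*(2 + (1/2)*8*(-4 + 8)))*38 = (21*(2 + (1/2)*8*4))*38 = (21*(2 + 16))*38 = (21*18)*38 = 378*38 = 14364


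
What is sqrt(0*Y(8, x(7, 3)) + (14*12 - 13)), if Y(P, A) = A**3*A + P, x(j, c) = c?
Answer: sqrt(155) ≈ 12.450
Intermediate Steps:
Y(P, A) = P + A**4 (Y(P, A) = A**4 + P = P + A**4)
sqrt(0*Y(8, x(7, 3)) + (14*12 - 13)) = sqrt(0*(8 + 3**4) + (14*12 - 13)) = sqrt(0*(8 + 81) + (168 - 13)) = sqrt(0*89 + 155) = sqrt(0 + 155) = sqrt(155)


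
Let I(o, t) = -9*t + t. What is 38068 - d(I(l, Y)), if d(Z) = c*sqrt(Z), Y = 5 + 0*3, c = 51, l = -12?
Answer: 38068 - 102*I*sqrt(10) ≈ 38068.0 - 322.55*I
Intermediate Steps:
Y = 5 (Y = 5 + 0 = 5)
I(o, t) = -8*t
d(Z) = 51*sqrt(Z)
38068 - d(I(l, Y)) = 38068 - 51*sqrt(-8*5) = 38068 - 51*sqrt(-40) = 38068 - 51*2*I*sqrt(10) = 38068 - 102*I*sqrt(10)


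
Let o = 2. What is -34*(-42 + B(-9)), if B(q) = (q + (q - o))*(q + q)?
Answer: -10812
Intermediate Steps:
B(q) = 2*q*(-2 + 2*q) (B(q) = (q + (q - 1*2))*(q + q) = (q + (q - 2))*(2*q) = (q + (-2 + q))*(2*q) = (-2 + 2*q)*(2*q) = 2*q*(-2 + 2*q))
-34*(-42 + B(-9)) = -34*(-42 + 4*(-9)*(-1 - 9)) = -34*(-42 + 4*(-9)*(-10)) = -34*(-42 + 360) = -34*318 = -10812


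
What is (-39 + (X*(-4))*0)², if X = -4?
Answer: 1521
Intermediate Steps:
(-39 + (X*(-4))*0)² = (-39 - 4*(-4)*0)² = (-39 + 16*0)² = (-39 + 0)² = (-39)² = 1521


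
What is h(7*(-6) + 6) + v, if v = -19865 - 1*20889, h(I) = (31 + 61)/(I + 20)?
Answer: -163039/4 ≈ -40760.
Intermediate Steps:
h(I) = 92/(20 + I)
v = -40754 (v = -19865 - 20889 = -40754)
h(7*(-6) + 6) + v = 92/(20 + (7*(-6) + 6)) - 40754 = 92/(20 + (-42 + 6)) - 40754 = 92/(20 - 36) - 40754 = 92/(-16) - 40754 = 92*(-1/16) - 40754 = -23/4 - 40754 = -163039/4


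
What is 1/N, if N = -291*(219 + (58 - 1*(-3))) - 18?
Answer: -1/81498 ≈ -1.2270e-5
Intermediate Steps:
N = -81498 (N = -291*(219 + (58 + 3)) - 18 = -291*(219 + 61) - 18 = -291*280 - 18 = -81480 - 18 = -81498)
1/N = 1/(-81498) = -1/81498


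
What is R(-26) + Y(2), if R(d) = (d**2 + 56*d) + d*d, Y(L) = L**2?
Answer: -100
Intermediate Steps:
R(d) = 2*d**2 + 56*d (R(d) = (d**2 + 56*d) + d**2 = 2*d**2 + 56*d)
R(-26) + Y(2) = 2*(-26)*(28 - 26) + 2**2 = 2*(-26)*2 + 4 = -104 + 4 = -100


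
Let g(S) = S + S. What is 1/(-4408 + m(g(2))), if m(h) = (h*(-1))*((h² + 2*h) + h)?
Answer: -1/4520 ≈ -0.00022124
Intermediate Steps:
g(S) = 2*S
m(h) = -h*(h² + 3*h) (m(h) = (-h)*(h² + 3*h) = -h*(h² + 3*h))
1/(-4408 + m(g(2))) = 1/(-4408 + (2*2)²*(-3 - 2*2)) = 1/(-4408 + 4²*(-3 - 1*4)) = 1/(-4408 + 16*(-3 - 4)) = 1/(-4408 + 16*(-7)) = 1/(-4408 - 112) = 1/(-4520) = -1/4520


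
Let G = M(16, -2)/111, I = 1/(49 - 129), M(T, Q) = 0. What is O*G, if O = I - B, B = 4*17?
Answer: 0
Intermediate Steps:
B = 68
I = -1/80 (I = 1/(-80) = -1/80 ≈ -0.012500)
O = -5441/80 (O = -1/80 - 1*68 = -1/80 - 68 = -5441/80 ≈ -68.012)
G = 0 (G = 0/111 = 0*(1/111) = 0)
O*G = -5441/80*0 = 0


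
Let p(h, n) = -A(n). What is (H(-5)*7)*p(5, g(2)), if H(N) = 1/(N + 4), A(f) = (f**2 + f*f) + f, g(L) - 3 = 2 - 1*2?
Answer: 147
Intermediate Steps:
g(L) = 3 (g(L) = 3 + (2 - 1*2) = 3 + (2 - 2) = 3 + 0 = 3)
A(f) = f + 2*f**2 (A(f) = (f**2 + f**2) + f = 2*f**2 + f = f + 2*f**2)
p(h, n) = -n*(1 + 2*n)
H(N) = 1/(4 + N)
(H(-5)*7)*p(5, g(2)) = (7/(4 - 5))*(-1*3*(1 + 2*3)) = (7/(-1))*(-1*3*(1 + 6)) = (-1*7)*(-1*3*7) = -7*(-21) = 147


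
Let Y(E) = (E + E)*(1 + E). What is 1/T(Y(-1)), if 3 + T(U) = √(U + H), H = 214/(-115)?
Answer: -345/1249 - I*√24610/1249 ≈ -0.27622 - 0.1256*I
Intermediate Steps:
Y(E) = 2*E*(1 + E) (Y(E) = (2*E)*(1 + E) = 2*E*(1 + E))
H = -214/115 (H = 214*(-1/115) = -214/115 ≈ -1.8609)
T(U) = -3 + √(-214/115 + U) (T(U) = -3 + √(U - 214/115) = -3 + √(-214/115 + U))
1/T(Y(-1)) = 1/(-3 + √(-24610 + 13225*(2*(-1)*(1 - 1)))/115) = 1/(-3 + √(-24610 + 13225*(2*(-1)*0))/115) = 1/(-3 + √(-24610 + 13225*0)/115) = 1/(-3 + √(-24610 + 0)/115) = 1/(-3 + √(-24610)/115) = 1/(-3 + (I*√24610)/115) = 1/(-3 + I*√24610/115)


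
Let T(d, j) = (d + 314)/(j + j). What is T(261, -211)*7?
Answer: -4025/422 ≈ -9.5379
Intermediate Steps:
T(d, j) = (314 + d)/(2*j) (T(d, j) = (314 + d)/((2*j)) = (314 + d)*(1/(2*j)) = (314 + d)/(2*j))
T(261, -211)*7 = ((½)*(314 + 261)/(-211))*7 = ((½)*(-1/211)*575)*7 = -575/422*7 = -4025/422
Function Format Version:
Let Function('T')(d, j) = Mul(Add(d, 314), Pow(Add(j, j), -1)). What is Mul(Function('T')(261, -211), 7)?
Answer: Rational(-4025, 422) ≈ -9.5379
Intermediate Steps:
Function('T')(d, j) = Mul(Rational(1, 2), Pow(j, -1), Add(314, d)) (Function('T')(d, j) = Mul(Add(314, d), Pow(Mul(2, j), -1)) = Mul(Add(314, d), Mul(Rational(1, 2), Pow(j, -1))) = Mul(Rational(1, 2), Pow(j, -1), Add(314, d)))
Mul(Function('T')(261, -211), 7) = Mul(Mul(Rational(1, 2), Pow(-211, -1), Add(314, 261)), 7) = Mul(Mul(Rational(1, 2), Rational(-1, 211), 575), 7) = Mul(Rational(-575, 422), 7) = Rational(-4025, 422)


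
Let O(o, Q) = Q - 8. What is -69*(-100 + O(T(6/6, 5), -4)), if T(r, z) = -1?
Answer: 7728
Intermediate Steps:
O(o, Q) = -8 + Q
-69*(-100 + O(T(6/6, 5), -4)) = -69*(-100 + (-8 - 4)) = -69*(-100 - 12) = -69*(-112) = 7728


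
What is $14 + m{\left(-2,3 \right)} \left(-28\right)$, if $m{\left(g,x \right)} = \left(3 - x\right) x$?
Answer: $14$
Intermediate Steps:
$m{\left(g,x \right)} = x \left(3 - x\right)$
$14 + m{\left(-2,3 \right)} \left(-28\right) = 14 + 3 \left(3 - 3\right) \left(-28\right) = 14 + 3 \cdot 0 \left(-28\right) = 14 + 0 \left(-28\right) = 14 + 0 = 14$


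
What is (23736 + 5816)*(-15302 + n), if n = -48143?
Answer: -1874926640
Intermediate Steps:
(23736 + 5816)*(-15302 + n) = (23736 + 5816)*(-15302 - 48143) = 29552*(-63445) = -1874926640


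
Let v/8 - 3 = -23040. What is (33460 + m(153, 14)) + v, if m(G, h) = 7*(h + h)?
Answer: -150640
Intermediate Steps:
v = -184296 (v = 24 + 8*(-23040) = 24 - 184320 = -184296)
m(G, h) = 14*h (m(G, h) = 7*(2*h) = 14*h)
(33460 + m(153, 14)) + v = (33460 + 14*14) - 184296 = (33460 + 196) - 184296 = 33656 - 184296 = -150640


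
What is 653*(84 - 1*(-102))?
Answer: 121458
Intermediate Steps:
653*(84 - 1*(-102)) = 653*(84 + 102) = 653*186 = 121458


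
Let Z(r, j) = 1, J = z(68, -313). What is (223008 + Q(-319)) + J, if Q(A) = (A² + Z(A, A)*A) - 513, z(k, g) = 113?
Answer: 324050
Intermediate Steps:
J = 113
Q(A) = -513 + A + A² (Q(A) = (A² + 1*A) - 513 = (A² + A) - 513 = (A + A²) - 513 = -513 + A + A²)
(223008 + Q(-319)) + J = (223008 + (-513 - 319 + (-319)²)) + 113 = (223008 + (-513 - 319 + 101761)) + 113 = (223008 + 100929) + 113 = 323937 + 113 = 324050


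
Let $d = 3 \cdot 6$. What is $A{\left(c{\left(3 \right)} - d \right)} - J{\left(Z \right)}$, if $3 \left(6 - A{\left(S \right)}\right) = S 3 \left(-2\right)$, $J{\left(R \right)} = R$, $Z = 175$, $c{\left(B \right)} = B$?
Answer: $-199$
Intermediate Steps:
$d = 18$
$A{\left(S \right)} = 6 + 2 S$ ($A{\left(S \right)} = 6 - \frac{S 3 \left(-2\right)}{3} = 6 - \frac{3 S \left(-2\right)}{3} = 6 - \frac{\left(-6\right) S}{3} = 6 + 2 S$)
$A{\left(c{\left(3 \right)} - d \right)} - J{\left(Z \right)} = \left(6 + 2 \left(3 - 18\right)\right) - 175 = \left(6 + 2 \left(-15\right)\right) - 175 = \left(6 - 30\right) - 175 = -24 - 175 = -199$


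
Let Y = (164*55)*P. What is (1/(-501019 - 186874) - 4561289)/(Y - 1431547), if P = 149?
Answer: 3137678774078/60236726331 ≈ 52.089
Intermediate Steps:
Y = 1343980 (Y = (164*55)*149 = 9020*149 = 1343980)
(1/(-501019 - 186874) - 4561289)/(Y - 1431547) = (1/(-501019 - 186874) - 4561289)/(1343980 - 1431547) = (1/(-687893) - 4561289)/(-87567) = (-1/687893 - 4561289)*(-1/87567) = -3137678774078/687893*(-1/87567) = 3137678774078/60236726331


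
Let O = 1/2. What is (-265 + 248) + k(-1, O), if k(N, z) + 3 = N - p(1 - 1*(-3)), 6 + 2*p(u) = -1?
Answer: -35/2 ≈ -17.500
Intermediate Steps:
p(u) = -7/2 (p(u) = -3 + (½)*(-1) = -3 - ½ = -7/2)
O = ½ ≈ 0.50000
k(N, z) = ½ + N (k(N, z) = -3 + (N - 1*(-7/2)) = -3 + (N + 7/2) = -3 + (7/2 + N) = ½ + N)
(-265 + 248) + k(-1, O) = (-265 + 248) + (½ - 1) = -17 - ½ = -35/2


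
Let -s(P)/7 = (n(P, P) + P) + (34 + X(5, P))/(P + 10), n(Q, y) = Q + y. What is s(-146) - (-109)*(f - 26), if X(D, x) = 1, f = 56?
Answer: 861941/136 ≈ 6337.8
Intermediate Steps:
s(P) = -245/(10 + P) - 21*P (s(P) = -7*(((P + P) + P) + (34 + 1)/(P + 10)) = -7*((2*P + P) + 35/(10 + P)) = -7*(3*P + 35/(10 + P)) = -245/(10 + P) - 21*P)
s(-146) - (-109)*(f - 26) = 7*(-35 - 30*(-146) - 3*(-146)²)/(10 - 146) - (-109)*(56 - 26) = 7*(-35 + 4380 - 3*21316)/(-136) - (-109)*30 = 7*(-1/136)*(-35 + 4380 - 63948) - 1*(-3270) = 7*(-1/136)*(-59603) + 3270 = 417221/136 + 3270 = 861941/136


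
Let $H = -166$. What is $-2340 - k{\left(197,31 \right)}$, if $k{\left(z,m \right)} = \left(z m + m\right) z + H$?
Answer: $-1211360$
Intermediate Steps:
$k{\left(z,m \right)} = -166 + z \left(m + m z\right)$ ($k{\left(z,m \right)} = \left(z m + m\right) z - 166 = \left(m z + m\right) z - 166 = \left(m + m z\right) z - 166 = z \left(m + m z\right) - 166 = -166 + z \left(m + m z\right)$)
$-2340 - k{\left(197,31 \right)} = -2340 - \left(-166 + 31 \cdot 197 + 31 \cdot 197^{2}\right) = -2340 - \left(-166 + 6107 + 31 \cdot 38809\right) = -2340 - \left(-166 + 6107 + 1203079\right) = -2340 - 1209020 = -1211360$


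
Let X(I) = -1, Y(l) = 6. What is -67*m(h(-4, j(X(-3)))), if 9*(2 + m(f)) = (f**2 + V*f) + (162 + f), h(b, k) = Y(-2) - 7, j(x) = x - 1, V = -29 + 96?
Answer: -5159/9 ≈ -573.22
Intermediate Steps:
V = 67
j(x) = -1 + x
h(b, k) = -1 (h(b, k) = 6 - 7 = -1)
m(f) = 16 + f**2/9 + 68*f/9 (m(f) = -2 + ((f**2 + 67*f) + (162 + f))/9 = -2 + (162 + f**2 + 68*f)/9 = -2 + (18 + f**2/9 + 68*f/9) = 16 + f**2/9 + 68*f/9)
-67*m(h(-4, j(X(-3)))) = -67*(16 + (1/9)*(-1)**2 + (68/9)*(-1)) = -67*(16 + (1/9)*1 - 68/9) = -67*(16 + 1/9 - 68/9) = -67*77/9 = -5159/9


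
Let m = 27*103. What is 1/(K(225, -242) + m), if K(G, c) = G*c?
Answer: -1/51669 ≈ -1.9354e-5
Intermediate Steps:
m = 2781
1/(K(225, -242) + m) = 1/(225*(-242) + 2781) = 1/(-54450 + 2781) = 1/(-51669) = -1/51669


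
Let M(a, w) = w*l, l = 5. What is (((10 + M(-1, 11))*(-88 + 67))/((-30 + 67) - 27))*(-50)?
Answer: 6825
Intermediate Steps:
M(a, w) = 5*w (M(a, w) = w*5 = 5*w)
(((10 + M(-1, 11))*(-88 + 67))/((-30 + 67) - 27))*(-50) = (((10 + 5*11)*(-88 + 67))/((-30 + 67) - 27))*(-50) = (((10 + 55)*(-21))/(37 - 27))*(-50) = ((65*(-21))/10)*(-50) = ((⅒)*(-1365))*(-50) = -273/2*(-50) = 6825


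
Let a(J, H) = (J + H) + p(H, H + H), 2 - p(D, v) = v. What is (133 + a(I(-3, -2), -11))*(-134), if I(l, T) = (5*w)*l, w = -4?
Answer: -27604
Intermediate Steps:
p(D, v) = 2 - v
I(l, T) = -20*l (I(l, T) = (5*(-4))*l = -20*l)
a(J, H) = 2 + J - H (a(J, H) = (J + H) + (2 - (H + H)) = (H + J) + (2 - 2*H) = 2 + J - H)
(133 + a(I(-3, -2), -11))*(-134) = (133 + (2 - 20*(-3) - 1*(-11)))*(-134) = (133 + (2 + 60 + 11))*(-134) = (133 + 73)*(-134) = 206*(-134) = -27604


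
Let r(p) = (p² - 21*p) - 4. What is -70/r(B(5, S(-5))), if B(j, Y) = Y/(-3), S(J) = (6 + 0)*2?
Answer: -35/48 ≈ -0.72917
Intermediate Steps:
S(J) = 12 (S(J) = 6*2 = 12)
B(j, Y) = -Y/3 (B(j, Y) = Y*(-⅓) = -Y/3)
r(p) = -4 + p² - 21*p
-70/r(B(5, S(-5))) = -70/(-4 + (-⅓*12)² - (-7)*12) = -70/(-4 + (-4)² - 21*(-4)) = -70/(-4 + 16 + 84) = -70/96 = -70*1/96 = -35/48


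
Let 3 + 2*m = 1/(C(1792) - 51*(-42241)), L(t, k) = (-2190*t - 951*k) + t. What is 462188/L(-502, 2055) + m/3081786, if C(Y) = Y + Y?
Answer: -1536801665528125862/2844341380694599125 ≈ -0.54030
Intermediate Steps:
L(t, k) = -2189*t - 951*k
C(Y) = 2*Y
m = -3236812/2157875 (m = -3/2 + 1/(2*(2*1792 - 51*(-42241))) = -3/2 + 1/(2*(3584 + 2154291)) = -3/2 + (½)/2157875 = -3/2 + (½)*(1/2157875) = -3/2 + 1/4315750 = -3236812/2157875 ≈ -1.5000)
462188/L(-502, 2055) + m/3081786 = 462188/(-2189*(-502) - 951*2055) - 3236812/2157875/3081786 = 462188/(1098878 - 1954305) - 3236812/2157875*1/3081786 = 462188/(-855427) - 1618406/3325054482375 = 462188*(-1/855427) - 1618406/3325054482375 = -462188/855427 - 1618406/3325054482375 = -1536801665528125862/2844341380694599125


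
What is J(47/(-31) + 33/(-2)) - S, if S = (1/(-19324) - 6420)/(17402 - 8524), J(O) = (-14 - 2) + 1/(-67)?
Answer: -175770215029/11494417624 ≈ -15.292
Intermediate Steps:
J(O) = -1073/67 (J(O) = -16 - 1/67 = -1073/67)
S = -124060081/171558472 (S = (-1/19324 - 6420)/8878 = -124060081/19324*1/8878 = -124060081/171558472 ≈ -0.72314)
J(47/(-31) + 33/(-2)) - S = -1073/67 - 1*(-124060081/171558472) = -1073/67 + 124060081/171558472 = -175770215029/11494417624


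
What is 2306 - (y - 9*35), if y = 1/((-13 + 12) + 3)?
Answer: 5241/2 ≈ 2620.5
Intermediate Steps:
y = ½ (y = 1/(-1 + 3) = 1/2 = ½ ≈ 0.50000)
2306 - (y - 9*35) = 2306 - (½ - 9*35) = 2306 - (½ - 315) = 2306 - 1*(-629/2) = 2306 + 629/2 = 5241/2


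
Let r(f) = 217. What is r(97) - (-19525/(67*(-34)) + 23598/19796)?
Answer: 1168175544/5636911 ≈ 207.24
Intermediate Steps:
r(97) - (-19525/(67*(-34)) + 23598/19796) = 217 - (-19525/(67*(-34)) + 23598/19796) = 217 - (-19525/(-2278) + 23598*(1/19796)) = 217 - (-19525*(-1/2278) + 11799/9898) = 217 - (19525/2278 + 11799/9898) = 217 - 1*55034143/5636911 = 217 - 55034143/5636911 = 1168175544/5636911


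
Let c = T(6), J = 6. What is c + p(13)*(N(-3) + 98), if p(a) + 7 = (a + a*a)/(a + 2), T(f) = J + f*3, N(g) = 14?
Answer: 8984/15 ≈ 598.93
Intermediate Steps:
T(f) = 6 + 3*f (T(f) = 6 + f*3 = 6 + 3*f)
p(a) = -7 + (a + a²)/(2 + a) (p(a) = -7 + (a + a*a)/(a + 2) = -7 + (a + a²)/(2 + a))
c = 24 (c = 6 + 3*6 = 6 + 18 = 24)
c + p(13)*(N(-3) + 98) = 24 + ((-14 + 13² - 6*13)/(2 + 13))*(14 + 98) = 24 + ((-14 + 169 - 78)/15)*112 = 24 + ((1/15)*77)*112 = 24 + (77/15)*112 = 24 + 8624/15 = 8984/15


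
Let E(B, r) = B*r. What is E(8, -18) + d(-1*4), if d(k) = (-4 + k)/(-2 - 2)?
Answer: -142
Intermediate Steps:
d(k) = 1 - k/4 (d(k) = (-4 + k)/(-4) = -(-4 + k)/4 = 1 - k/4)
E(8, -18) + d(-1*4) = 8*(-18) + (1 - (-1)*4/4) = -144 + (1 - ¼*(-4)) = -144 + (1 + 1) = -144 + 2 = -142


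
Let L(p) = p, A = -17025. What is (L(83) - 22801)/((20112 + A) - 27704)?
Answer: 22718/24617 ≈ 0.92286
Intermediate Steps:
(L(83) - 22801)/((20112 + A) - 27704) = (83 - 22801)/((20112 - 17025) - 27704) = -22718/(3087 - 27704) = -22718/(-24617) = -22718*(-1/24617) = 22718/24617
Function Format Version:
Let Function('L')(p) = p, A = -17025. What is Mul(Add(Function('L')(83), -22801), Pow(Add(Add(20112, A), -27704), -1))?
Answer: Rational(22718, 24617) ≈ 0.92286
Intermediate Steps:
Mul(Add(Function('L')(83), -22801), Pow(Add(Add(20112, A), -27704), -1)) = Mul(Add(83, -22801), Pow(Add(Add(20112, -17025), -27704), -1)) = Mul(-22718, Pow(Add(3087, -27704), -1)) = Mul(-22718, Pow(-24617, -1)) = Mul(-22718, Rational(-1, 24617)) = Rational(22718, 24617)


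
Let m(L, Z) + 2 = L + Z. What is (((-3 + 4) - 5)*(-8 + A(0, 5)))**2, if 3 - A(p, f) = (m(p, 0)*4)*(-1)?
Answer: 2704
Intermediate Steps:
m(L, Z) = -2 + L + Z (m(L, Z) = -2 + (L + Z) = -2 + L + Z)
A(p, f) = -5 + 4*p (A(p, f) = 3 - (-2 + p + 0)*4*(-1) = 3 - (-2 + p)*4*(-1) = 3 - (-8 + 4*p)*(-1) = 3 - (8 - 4*p) = 3 + (-8 + 4*p) = -5 + 4*p)
(((-3 + 4) - 5)*(-8 + A(0, 5)))**2 = (((-3 + 4) - 5)*(-8 + (-5 + 4*0)))**2 = ((1 - 5)*(-8 + (-5 + 0)))**2 = (-4*(-8 - 5))**2 = (-4*(-13))**2 = 52**2 = 2704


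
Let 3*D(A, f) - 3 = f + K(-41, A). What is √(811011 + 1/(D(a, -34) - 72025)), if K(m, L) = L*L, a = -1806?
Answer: 3*√835814688366869610/3045530 ≈ 900.56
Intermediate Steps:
K(m, L) = L²
D(A, f) = 1 + f/3 + A²/3 (D(A, f) = 1 + (f + A²)/3 = 1 + (f/3 + A²/3) = 1 + f/3 + A²/3)
√(811011 + 1/(D(a, -34) - 72025)) = √(811011 + 1/((1 + (⅓)*(-34) + (⅓)*(-1806)²) - 72025)) = √(811011 + 1/((1 - 34/3 + (⅓)*3261636) - 72025)) = √(811011 + 1/((1 - 34/3 + 1087212) - 72025)) = √(811011 + 1/(3261605/3 - 72025)) = √(811011 + 1/(3045530/3)) = √(811011 + 3/3045530) = √(2469958330833/3045530) = 3*√835814688366869610/3045530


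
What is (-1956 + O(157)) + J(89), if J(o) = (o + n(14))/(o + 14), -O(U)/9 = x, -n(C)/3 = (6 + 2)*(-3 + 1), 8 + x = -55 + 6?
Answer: -148492/103 ≈ -1441.7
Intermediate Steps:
x = -57 (x = -8 + (-55 + 6) = -8 - 49 = -57)
n(C) = 48 (n(C) = -3*(6 + 2)*(-3 + 1) = -24*(-2) = -3*(-16) = 48)
O(U) = 513 (O(U) = -9*(-57) = 513)
J(o) = (48 + o)/(14 + o) (J(o) = (o + 48)/(o + 14) = (48 + o)/(14 + o))
(-1956 + O(157)) + J(89) = (-1956 + 513) + (48 + 89)/(14 + 89) = -1443 + 137/103 = -148492/103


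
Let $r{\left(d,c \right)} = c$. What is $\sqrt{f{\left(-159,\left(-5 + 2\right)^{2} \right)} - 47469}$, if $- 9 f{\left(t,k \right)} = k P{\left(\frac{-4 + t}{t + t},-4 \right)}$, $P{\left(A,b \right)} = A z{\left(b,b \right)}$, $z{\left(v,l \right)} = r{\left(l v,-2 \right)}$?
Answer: $\frac{4 i \sqrt{75002367}}{159} \approx 217.87 i$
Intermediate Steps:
$z{\left(v,l \right)} = -2$
$P{\left(A,b \right)} = - 2 A$ ($P{\left(A,b \right)} = A \left(-2\right) = - 2 A$)
$f{\left(t,k \right)} = \frac{k \left(-4 + t\right)}{9 t}$ ($f{\left(t,k \right)} = - \frac{k \left(- 2 \frac{-4 + t}{t + t}\right)}{9} = - \frac{k \left(- 2 \frac{-4 + t}{2 t}\right)}{9} = - \frac{k \left(- \frac{-4 + t}{t}\right)}{9} = - \frac{\left(-1\right) k \frac{1}{t} \left(-4 + t\right)}{9} = \frac{k \left(-4 + t\right)}{9 t}$)
$\sqrt{f{\left(-159,\left(-5 + 2\right)^{2} \right)} - 47469} = \sqrt{\frac{\left(-5 + 2\right)^{2} \left(-4 - 159\right)}{9 \left(-159\right)} - 47469} = \sqrt{\frac{1}{9} \left(-3\right)^{2} \left(- \frac{1}{159}\right) \left(-163\right) - 47469} = \sqrt{\frac{1}{9} \cdot 9 \left(- \frac{1}{159}\right) \left(-163\right) - 47469} = \sqrt{\frac{163}{159} - 47469} = \sqrt{- \frac{7547408}{159}} = \frac{4 i \sqrt{75002367}}{159}$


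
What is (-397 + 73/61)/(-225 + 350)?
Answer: -24144/7625 ≈ -3.1664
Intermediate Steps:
(-397 + 73/61)/(-225 + 350) = (-397 + 73*(1/61))/125 = (-397 + 73/61)*(1/125) = -24144/61*1/125 = -24144/7625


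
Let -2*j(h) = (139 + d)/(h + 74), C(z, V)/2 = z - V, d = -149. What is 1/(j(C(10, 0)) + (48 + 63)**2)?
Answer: 94/1158179 ≈ 8.1162e-5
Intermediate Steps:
C(z, V) = -2*V + 2*z (C(z, V) = 2*(z - V) = -2*V + 2*z)
j(h) = 5/(74 + h) (j(h) = -(139 - 149)/(2*(h + 74)) = -(-5)/(74 + h) = 5/(74 + h))
1/(j(C(10, 0)) + (48 + 63)**2) = 1/(5/(74 + (-2*0 + 2*10)) + (48 + 63)**2) = 1/(5/(74 + (0 + 20)) + 111**2) = 1/(5/(74 + 20) + 12321) = 1/(5/94 + 12321) = 1/(1158179/94) = 94/1158179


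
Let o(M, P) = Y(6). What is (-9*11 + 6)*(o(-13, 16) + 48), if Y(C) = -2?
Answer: -4278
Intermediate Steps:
o(M, P) = -2
(-9*11 + 6)*(o(-13, 16) + 48) = (-9*11 + 6)*(-2 + 48) = (-99 + 6)*46 = -93*46 = -4278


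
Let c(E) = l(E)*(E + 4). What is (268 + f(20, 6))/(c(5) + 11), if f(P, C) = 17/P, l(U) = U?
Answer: 5377/1120 ≈ 4.8009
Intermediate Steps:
c(E) = E*(4 + E) (c(E) = E*(E + 4) = E*(4 + E))
(268 + f(20, 6))/(c(5) + 11) = (268 + 17/20)/(5*(4 + 5) + 11) = (268 + 17*(1/20))/(5*9 + 11) = (268 + 17/20)/(45 + 11) = (5377/20)/56 = (5377/20)*(1/56) = 5377/1120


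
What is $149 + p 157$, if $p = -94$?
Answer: $-14609$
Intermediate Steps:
$149 + p 157 = 149 - 14758 = -14609$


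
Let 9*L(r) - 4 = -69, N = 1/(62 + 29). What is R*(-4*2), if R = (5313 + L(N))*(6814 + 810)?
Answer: -2912489984/9 ≈ -3.2361e+8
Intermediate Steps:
N = 1/91 ≈ 0.010989
L(r) = -65/9 (L(r) = 4/9 + (⅑)*(-69) = 4/9 - 23/3 = -65/9)
R = 364061248/9 (R = (5313 - 65/9)*(6814 + 810) = (47752/9)*7624 = 364061248/9 ≈ 4.0451e+7)
R*(-4*2) = 364061248*(-4*2)/9 = (364061248/9)*(-8) = -2912489984/9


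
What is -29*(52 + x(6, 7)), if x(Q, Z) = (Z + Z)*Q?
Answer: -3944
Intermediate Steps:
x(Q, Z) = 2*Q*Z (x(Q, Z) = (2*Z)*Q = 2*Q*Z)
-29*(52 + x(6, 7)) = -29*(52 + 2*6*7) = -29*(52 + 84) = -29*136 = -3944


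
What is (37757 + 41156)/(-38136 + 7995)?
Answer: -78913/30141 ≈ -2.6181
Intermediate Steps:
(37757 + 41156)/(-38136 + 7995) = 78913/(-30141) = 78913*(-1/30141) = -78913/30141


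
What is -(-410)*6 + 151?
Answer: 2611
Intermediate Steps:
-(-410)*6 + 151 = -82*(-30) + 151 = 2460 + 151 = 2611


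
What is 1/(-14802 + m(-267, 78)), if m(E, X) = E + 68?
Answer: -1/15001 ≈ -6.6662e-5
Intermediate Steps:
m(E, X) = 68 + E
1/(-14802 + m(-267, 78)) = 1/(-14802 + (68 - 267)) = 1/(-14802 - 199) = 1/(-15001) = -1/15001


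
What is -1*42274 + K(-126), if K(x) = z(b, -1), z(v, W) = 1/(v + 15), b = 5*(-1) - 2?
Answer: -338191/8 ≈ -42274.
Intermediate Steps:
b = -7 (b = -5 - 2 = -7)
z(v, W) = 1/(15 + v)
K(x) = ⅛ (K(x) = 1/(15 - 7) = 1/8 = ⅛)
-1*42274 + K(-126) = -1*42274 + ⅛ = -42274 + ⅛ = -338191/8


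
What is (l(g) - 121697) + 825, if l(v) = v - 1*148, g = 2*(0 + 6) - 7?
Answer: -121015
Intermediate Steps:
g = 5 (g = 2*6 - 7 = 12 - 7 = 5)
l(v) = -148 + v (l(v) = v - 148 = -148 + v)
(l(g) - 121697) + 825 = ((-148 + 5) - 121697) + 825 = (-143 - 121697) + 825 = -121840 + 825 = -121015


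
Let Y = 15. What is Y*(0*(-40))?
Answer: 0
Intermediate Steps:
Y*(0*(-40)) = 15*(0*(-40)) = 15*0 = 0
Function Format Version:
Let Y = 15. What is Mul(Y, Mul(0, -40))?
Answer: 0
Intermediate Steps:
Mul(Y, Mul(0, -40)) = Mul(15, Mul(0, -40)) = Mul(15, 0) = 0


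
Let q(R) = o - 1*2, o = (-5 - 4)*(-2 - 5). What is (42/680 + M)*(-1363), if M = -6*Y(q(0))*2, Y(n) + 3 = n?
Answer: 322511697/340 ≈ 9.4856e+5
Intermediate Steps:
o = 63 (o = -9*(-7) = 63)
q(R) = 61 (q(R) = 63 - 1*2 = 63 - 2 = 61)
Y(n) = -3 + n
M = -696 (M = -6*(-3 + 61)*2 = -6*58*2 = -348*2 = -696)
(42/680 + M)*(-1363) = (42/680 - 696)*(-1363) = (42*(1/680) - 696)*(-1363) = (21/340 - 696)*(-1363) = -236619/340*(-1363) = 322511697/340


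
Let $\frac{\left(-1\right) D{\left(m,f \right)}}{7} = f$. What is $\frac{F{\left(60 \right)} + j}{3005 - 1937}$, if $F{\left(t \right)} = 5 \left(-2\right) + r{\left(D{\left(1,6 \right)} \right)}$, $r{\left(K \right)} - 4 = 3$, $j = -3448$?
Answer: $- \frac{3451}{1068} \approx -3.2313$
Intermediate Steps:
$D{\left(m,f \right)} = - 7 f$
$r{\left(K \right)} = 7$ ($r{\left(K \right)} = 4 + 3 = 7$)
$F{\left(t \right)} = -3$ ($F{\left(t \right)} = 5 \left(-2\right) + 7 = -10 + 7 = -3$)
$\frac{F{\left(60 \right)} + j}{3005 - 1937} = \frac{-3 - 3448}{3005 - 1937} = - \frac{3451}{1068}$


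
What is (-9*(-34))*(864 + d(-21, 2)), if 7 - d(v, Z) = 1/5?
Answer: 1332324/5 ≈ 2.6647e+5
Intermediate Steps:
d(v, Z) = 34/5 (d(v, Z) = 7 - 1/5 = 34/5)
(-9*(-34))*(864 + d(-21, 2)) = (-9*(-34))*(864 + 34/5) = 306*(4354/5) = 1332324/5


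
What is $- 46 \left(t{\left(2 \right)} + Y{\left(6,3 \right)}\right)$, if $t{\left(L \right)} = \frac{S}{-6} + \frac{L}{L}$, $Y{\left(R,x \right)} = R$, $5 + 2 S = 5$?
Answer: $-322$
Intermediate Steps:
$S = 0$ ($S = - \frac{5}{2} + \frac{1}{2} \cdot 5 = - \frac{5}{2} + \frac{5}{2} = 0$)
$t{\left(L \right)} = 1$ ($t{\left(L \right)} = \frac{0}{-6} + \frac{L}{L} = 0 \left(- \frac{1}{6}\right) + 1 = 0 + 1 = 1$)
$- 46 \left(t{\left(2 \right)} + Y{\left(6,3 \right)}\right) = - 46 \left(1 + 6\right) = \left(-46\right) 7 = -322$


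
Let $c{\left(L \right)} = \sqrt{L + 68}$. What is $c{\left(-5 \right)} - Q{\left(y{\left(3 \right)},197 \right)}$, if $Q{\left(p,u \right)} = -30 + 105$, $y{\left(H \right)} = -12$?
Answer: $-75 + 3 \sqrt{7} \approx -67.063$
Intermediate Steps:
$Q{\left(p,u \right)} = 75$
$c{\left(L \right)} = \sqrt{68 + L}$
$c{\left(-5 \right)} - Q{\left(y{\left(3 \right)},197 \right)} = \sqrt{68 - 5} - 75 = \sqrt{63} - 75 = 3 \sqrt{7} - 75 = -75 + 3 \sqrt{7}$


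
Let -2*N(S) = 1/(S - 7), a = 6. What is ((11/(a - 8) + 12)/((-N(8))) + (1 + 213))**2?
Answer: 51529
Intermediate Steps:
N(S) = -1/(2*(-7 + S)) (N(S) = -1/(2*(S - 7)) = -1/(2*(-7 + S)))
((11/(a - 8) + 12)/((-N(8))) + (1 + 213))**2 = ((11/(6 - 8) + 12)/((-(-1)/(-14 + 2*8))) + (1 + 213))**2 = ((11/(-2) + 12)/((-(-1)/(-14 + 16))) + 214)**2 = ((-1/2*11 + 12)/((-(-1)/2)) + 214)**2 = ((-11/2 + 12)/((-(-1)/2)) + 214)**2 = (13/(2*((-1*(-1/2)))) + 214)**2 = (13/(2*(1/2)) + 214)**2 = ((13/2)*2 + 214)**2 = (13 + 214)**2 = 227**2 = 51529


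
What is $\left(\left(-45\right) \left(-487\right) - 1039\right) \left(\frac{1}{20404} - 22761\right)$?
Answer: $- \frac{2423784197017}{5101} \approx -4.7516 \cdot 10^{8}$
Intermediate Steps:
$\left(\left(-45\right) \left(-487\right) - 1039\right) \left(\frac{1}{20404} - 22761\right) = \left(21915 - 1039\right) \left(\frac{1}{20404} - 22761\right) = 20876 \left(- \frac{464415443}{20404}\right) = - \frac{2423784197017}{5101}$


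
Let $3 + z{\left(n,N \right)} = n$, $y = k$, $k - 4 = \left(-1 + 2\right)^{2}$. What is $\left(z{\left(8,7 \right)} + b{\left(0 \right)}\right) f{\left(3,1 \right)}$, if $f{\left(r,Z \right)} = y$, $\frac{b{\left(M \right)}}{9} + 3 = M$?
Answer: $-110$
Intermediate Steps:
$k = 5$ ($k = 4 + \left(-1 + 2\right)^{2} = 4 + 1^{2} = 4 + 1 = 5$)
$b{\left(M \right)} = -27 + 9 M$
$y = 5$
$z{\left(n,N \right)} = -3 + n$
$f{\left(r,Z \right)} = 5$
$\left(z{\left(8,7 \right)} + b{\left(0 \right)}\right) f{\left(3,1 \right)} = \left(\left(-3 + 8\right) + \left(-27 + 9 \cdot 0\right)\right) 5 = \left(5 + \left(-27 + 0\right)\right) 5 = \left(5 - 27\right) 5 = \left(-22\right) 5 = -110$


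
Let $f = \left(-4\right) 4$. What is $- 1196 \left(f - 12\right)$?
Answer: $33488$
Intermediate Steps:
$f = -16$
$- 1196 \left(f - 12\right) = - 1196 \left(-16 - 12\right) = \left(-1196\right) \left(-28\right) = 33488$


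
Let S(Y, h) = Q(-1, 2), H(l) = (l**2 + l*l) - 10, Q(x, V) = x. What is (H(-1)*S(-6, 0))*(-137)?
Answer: -1096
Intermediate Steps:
H(l) = -10 + 2*l**2 (H(l) = (l**2 + l**2) - 10 = 2*l**2 - 10 = -10 + 2*l**2)
S(Y, h) = -1
(H(-1)*S(-6, 0))*(-137) = ((-10 + 2*(-1)**2)*(-1))*(-137) = ((-10 + 2*1)*(-1))*(-137) = ((-10 + 2)*(-1))*(-137) = -8*(-1)*(-137) = 8*(-137) = -1096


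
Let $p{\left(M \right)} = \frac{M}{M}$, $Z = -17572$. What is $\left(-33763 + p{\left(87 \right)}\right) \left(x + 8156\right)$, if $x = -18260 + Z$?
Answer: $934397112$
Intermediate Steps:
$x = -35832$ ($x = -18260 - 17572 = -35832$)
$p{\left(M \right)} = 1$
$\left(-33763 + p{\left(87 \right)}\right) \left(x + 8156\right) = \left(-33763 + 1\right) \left(-35832 + 8156\right) = \left(-33762\right) \left(-27676\right) = 934397112$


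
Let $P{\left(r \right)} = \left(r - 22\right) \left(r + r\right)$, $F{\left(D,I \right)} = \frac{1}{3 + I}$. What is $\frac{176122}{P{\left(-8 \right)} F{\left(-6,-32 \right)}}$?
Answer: $- \frac{2553769}{240} \approx -10641.0$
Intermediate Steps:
$P{\left(r \right)} = 2 r \left(-22 + r\right)$ ($P{\left(r \right)} = \left(-22 + r\right) 2 r = 2 r \left(-22 + r\right)$)
$\frac{176122}{P{\left(-8 \right)} F{\left(-6,-32 \right)}} = \frac{176122}{2 \left(-8\right) \left(-22 - 8\right) \frac{1}{3 - 32}} = \frac{176122}{2 \left(-8\right) \left(-30\right) \frac{1}{-29}} = \frac{176122}{480 \left(- \frac{1}{29}\right)} = \frac{176122}{- \frac{480}{29}} = 176122 \left(- \frac{29}{480}\right) = - \frac{2553769}{240}$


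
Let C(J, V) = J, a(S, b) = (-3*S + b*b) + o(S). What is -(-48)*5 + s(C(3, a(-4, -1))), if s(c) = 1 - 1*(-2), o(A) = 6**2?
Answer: 243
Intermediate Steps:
o(A) = 36
a(S, b) = 36 + b**2 - 3*S (a(S, b) = (-3*S + b*b) + 36 = (-3*S + b**2) + 36 = (b**2 - 3*S) + 36 = 36 + b**2 - 3*S)
s(c) = 3 (s(c) = 1 + 2 = 3)
-(-48)*5 + s(C(3, a(-4, -1))) = -(-48)*5 + 3 = -12*(-20) + 3 = 240 + 3 = 243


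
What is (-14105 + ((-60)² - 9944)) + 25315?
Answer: 4866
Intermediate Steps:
(-14105 + ((-60)² - 9944)) + 25315 = (-14105 + (3600 - 9944)) + 25315 = (-14105 - 6344) + 25315 = -20449 + 25315 = 4866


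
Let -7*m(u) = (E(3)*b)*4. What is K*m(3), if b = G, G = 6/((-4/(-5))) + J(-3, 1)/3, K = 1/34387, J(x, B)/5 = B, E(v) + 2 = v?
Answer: -110/722127 ≈ -0.00015233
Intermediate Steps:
E(v) = -2 + v
J(x, B) = 5*B
K = 1/34387 ≈ 2.9081e-5
G = 55/6 (G = 6/((-4/(-5))) + (5*1)/3 = 6/((-4*(-⅕))) + 5*(⅓) = 6/(⅘) + 5/3 = 6*(5/4) + 5/3 = 15/2 + 5/3 = 55/6 ≈ 9.1667)
b = 55/6 ≈ 9.1667
m(u) = -110/21 (m(u) = -(-2 + 3)*(55/6)*4/7 = -1*(55/6)*4/7 = -55*4/42 = -⅐*110/3 = -110/21)
K*m(3) = (1/34387)*(-110/21) = -110/722127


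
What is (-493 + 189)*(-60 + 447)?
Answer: -117648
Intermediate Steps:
(-493 + 189)*(-60 + 447) = -304*387 = -117648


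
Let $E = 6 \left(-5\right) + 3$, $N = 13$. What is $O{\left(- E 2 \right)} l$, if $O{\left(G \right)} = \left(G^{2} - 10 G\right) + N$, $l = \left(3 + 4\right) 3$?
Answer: $50169$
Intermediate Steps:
$l = 21$ ($l = 7 \cdot 3 = 21$)
$E = -27$ ($E = -30 + 3 = -27$)
$O{\left(G \right)} = 13 + G^{2} - 10 G$ ($O{\left(G \right)} = \left(G^{2} - 10 G\right) + 13 = 13 + G^{2} - 10 G$)
$O{\left(- E 2 \right)} l = \left(13 + \left(\left(-1\right) \left(-27\right) 2\right)^{2} - 10 \left(-1\right) \left(-27\right) 2\right) 21 = \left(13 + \left(27 \cdot 2\right)^{2} - 10 \cdot 27 \cdot 2\right) 21 = \left(13 + 54^{2} - 540\right) 21 = \left(13 + 2916 - 540\right) 21 = 2389 \cdot 21 = 50169$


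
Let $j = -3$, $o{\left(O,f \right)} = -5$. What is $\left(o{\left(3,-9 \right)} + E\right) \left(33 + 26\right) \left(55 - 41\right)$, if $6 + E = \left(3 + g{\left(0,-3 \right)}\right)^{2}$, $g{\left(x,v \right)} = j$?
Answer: $-9086$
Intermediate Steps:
$g{\left(x,v \right)} = -3$
$E = -6$ ($E = -6 + \left(3 - 3\right)^{2} = -6 + 0^{2} = -6 + 0 = -6$)
$\left(o{\left(3,-9 \right)} + E\right) \left(33 + 26\right) \left(55 - 41\right) = \left(-5 - 6\right) \left(33 + 26\right) \left(55 - 41\right) = - 11 \cdot 59 \cdot 14 = \left(-11\right) 826 = -9086$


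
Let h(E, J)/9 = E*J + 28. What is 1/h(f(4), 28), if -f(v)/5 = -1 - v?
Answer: 1/6552 ≈ 0.00015263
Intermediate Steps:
f(v) = 5 + 5*v (f(v) = -5*(-1 - v) = 5 + 5*v)
h(E, J) = 252 + 9*E*J (h(E, J) = 9*(E*J + 28) = 9*(28 + E*J) = 252 + 9*E*J)
1/h(f(4), 28) = 1/(252 + 9*(5 + 5*4)*28) = 1/(252 + 9*(5 + 20)*28) = 1/(252 + 9*25*28) = 1/(252 + 6300) = 1/6552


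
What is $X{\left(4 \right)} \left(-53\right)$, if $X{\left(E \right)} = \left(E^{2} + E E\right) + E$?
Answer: $-1908$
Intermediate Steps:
$X{\left(E \right)} = E + 2 E^{2}$ ($X{\left(E \right)} = \left(E^{2} + E^{2}\right) + E = 2 E^{2} + E = E + 2 E^{2}$)
$X{\left(4 \right)} \left(-53\right) = 4 \left(1 + 2 \cdot 4\right) \left(-53\right) = 4 \left(1 + 8\right) \left(-53\right) = 4 \cdot 9 \left(-53\right) = 36 \left(-53\right) = -1908$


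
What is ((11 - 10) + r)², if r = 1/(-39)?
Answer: 1444/1521 ≈ 0.94938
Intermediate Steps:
r = -1/39 ≈ -0.025641
((11 - 10) + r)² = ((11 - 10) - 1/39)² = (1 - 1/39)² = (38/39)² = 1444/1521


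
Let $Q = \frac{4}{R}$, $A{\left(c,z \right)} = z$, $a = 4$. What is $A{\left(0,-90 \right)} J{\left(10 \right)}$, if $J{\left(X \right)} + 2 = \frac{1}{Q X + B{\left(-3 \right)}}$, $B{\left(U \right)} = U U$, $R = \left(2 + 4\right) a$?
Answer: $\frac{2745}{16} \approx 171.56$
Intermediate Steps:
$R = 24$ ($R = \left(2 + 4\right) 4 = 6 \cdot 4 = 24$)
$Q = \frac{1}{6}$ ($Q = \frac{4}{24} = 4 \cdot \frac{1}{24} = \frac{1}{6} \approx 0.16667$)
$B{\left(U \right)} = U^{2}$
$J{\left(X \right)} = -2 + \frac{1}{9 + \frac{X}{6}}$ ($J{\left(X \right)} = -2 + \frac{1}{\frac{X}{6} + \left(-3\right)^{2}} = -2 + \frac{1}{\frac{X}{6} + 9} = -2 + \frac{1}{9 + \frac{X}{6}}$)
$A{\left(0,-90 \right)} J{\left(10 \right)} = - 90 \frac{2 \left(-51 - 10\right)}{54 + 10} = - 90 \frac{2 \left(-51 - 10\right)}{64} = - 90 \cdot 2 \cdot \frac{1}{64} \left(-61\right) = \left(-90\right) \left(- \frac{61}{32}\right) = \frac{2745}{16}$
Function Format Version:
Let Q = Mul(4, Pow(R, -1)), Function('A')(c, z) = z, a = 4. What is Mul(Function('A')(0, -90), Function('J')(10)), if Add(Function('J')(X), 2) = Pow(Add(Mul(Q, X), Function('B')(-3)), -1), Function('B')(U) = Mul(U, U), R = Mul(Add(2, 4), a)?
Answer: Rational(2745, 16) ≈ 171.56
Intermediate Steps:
R = 24 (R = Mul(Add(2, 4), 4) = Mul(6, 4) = 24)
Q = Rational(1, 6) (Q = Mul(4, Pow(24, -1)) = Mul(4, Rational(1, 24)) = Rational(1, 6) ≈ 0.16667)
Function('B')(U) = Pow(U, 2)
Function('J')(X) = Add(-2, Pow(Add(9, Mul(Rational(1, 6), X)), -1)) (Function('J')(X) = Add(-2, Pow(Add(Mul(Rational(1, 6), X), Pow(-3, 2)), -1)) = Add(-2, Pow(Add(Mul(Rational(1, 6), X), 9), -1)) = Add(-2, Pow(Add(9, Mul(Rational(1, 6), X)), -1)))
Mul(Function('A')(0, -90), Function('J')(10)) = Mul(-90, Mul(2, Pow(Add(54, 10), -1), Add(-51, Mul(-1, 10)))) = Mul(-90, Mul(2, Pow(64, -1), Add(-51, -10))) = Mul(-90, Mul(2, Rational(1, 64), -61)) = Mul(-90, Rational(-61, 32)) = Rational(2745, 16)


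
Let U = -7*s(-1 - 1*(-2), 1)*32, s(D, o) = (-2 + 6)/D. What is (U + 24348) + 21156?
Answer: 44608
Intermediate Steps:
s(D, o) = 4/D
U = -896 (U = -28/(-1 - 1*(-2))*32 = -28/(-1 + 2)*32 = -28/1*32 = -28*32 = -896)
(U + 24348) + 21156 = (-896 + 24348) + 21156 = 23452 + 21156 = 44608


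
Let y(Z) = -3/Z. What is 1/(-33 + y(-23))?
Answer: -23/756 ≈ -0.030423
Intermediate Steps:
1/(-33 + y(-23)) = 1/(-33 - 3/(-23)) = 1/(-33 - 3*(-1/23)) = 1/(-33 + 3/23) = 1/(-756/23) = -23/756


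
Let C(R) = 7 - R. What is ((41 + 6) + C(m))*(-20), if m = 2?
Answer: -1040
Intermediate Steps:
((41 + 6) + C(m))*(-20) = ((41 + 6) + (7 - 1*2))*(-20) = (47 + (7 - 2))*(-20) = (47 + 5)*(-20) = 52*(-20) = -1040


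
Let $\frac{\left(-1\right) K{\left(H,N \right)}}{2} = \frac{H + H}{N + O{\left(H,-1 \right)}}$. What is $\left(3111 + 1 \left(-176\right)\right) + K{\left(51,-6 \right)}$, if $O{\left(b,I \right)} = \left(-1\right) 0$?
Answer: $2969$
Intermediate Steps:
$O{\left(b,I \right)} = 0$
$K{\left(H,N \right)} = - \frac{4 H}{N}$ ($K{\left(H,N \right)} = - 2 \frac{H + H}{N + 0} = - 2 \frac{2 H}{N} = - \frac{4 H}{N}$)
$\left(3111 + 1 \left(-176\right)\right) + K{\left(51,-6 \right)} = \left(3111 + 1 \left(-176\right)\right) - \frac{204}{-6} = \left(3111 - 176\right) - 204 \left(- \frac{1}{6}\right) = 2935 + 34 = 2969$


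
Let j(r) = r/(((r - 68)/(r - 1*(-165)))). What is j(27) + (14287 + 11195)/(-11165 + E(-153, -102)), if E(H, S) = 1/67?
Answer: -1973955495/15335107 ≈ -128.72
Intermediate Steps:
E(H, S) = 1/67
j(r) = r*(165 + r)/(-68 + r) (j(r) = r/(((-68 + r)/(r + 165))) = r/(((-68 + r)/(165 + r))) = r*((165 + r)/(-68 + r)) = r*(165 + r)/(-68 + r))
j(27) + (14287 + 11195)/(-11165 + E(-153, -102)) = 27*(165 + 27)/(-68 + 27) + (14287 + 11195)/(-11165 + 1/67) = 27*192/(-41) + 25482/(-748054/67) = 27*(-1/41)*192 + 25482*(-67/748054) = -5184/41 - 853647/374027 = -1973955495/15335107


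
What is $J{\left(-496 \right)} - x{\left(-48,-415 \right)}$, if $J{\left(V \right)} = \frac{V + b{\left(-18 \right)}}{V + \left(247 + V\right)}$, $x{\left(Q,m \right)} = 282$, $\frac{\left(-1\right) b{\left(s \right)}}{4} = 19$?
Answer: $- \frac{209518}{745} \approx -281.23$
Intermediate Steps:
$b{\left(s \right)} = -76$ ($b{\left(s \right)} = \left(-4\right) 19 = -76$)
$J{\left(V \right)} = \frac{-76 + V}{247 + 2 V}$ ($J{\left(V \right)} = \frac{V - 76}{V + \left(247 + V\right)} = \frac{-76 + V}{247 + 2 V}$)
$J{\left(-496 \right)} - x{\left(-48,-415 \right)} = \frac{-76 - 496}{247 + 2 \left(-496\right)} - 282 = \frac{1}{247 - 992} \left(-572\right) - 282 = \frac{1}{-745} \left(-572\right) - 282 = \left(- \frac{1}{745}\right) \left(-572\right) - 282 = \frac{572}{745} - 282 = - \frac{209518}{745}$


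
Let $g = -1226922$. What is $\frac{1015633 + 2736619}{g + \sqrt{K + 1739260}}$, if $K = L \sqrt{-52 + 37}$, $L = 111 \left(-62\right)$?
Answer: $\frac{3752252}{-1226922 + \sqrt{2} \sqrt{869630 - 3441 i \sqrt{15}}} \approx -3.0616 + 2.5242 \cdot 10^{-5} i$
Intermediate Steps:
$L = -6882$
$K = - 6882 i \sqrt{15}$ ($K = - 6882 \sqrt{-52 + 37} = - 6882 \sqrt{-15} = - 6882 i \sqrt{15} \approx - 26654.0 i$)
$\frac{1015633 + 2736619}{g + \sqrt{K + 1739260}} = \frac{1015633 + 2736619}{-1226922 + \sqrt{- 6882 i \sqrt{15} + 1739260}} = \frac{3752252}{-1226922 + \sqrt{1739260 - 6882 i \sqrt{15}}}$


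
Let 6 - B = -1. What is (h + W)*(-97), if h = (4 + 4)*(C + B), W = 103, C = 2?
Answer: -16975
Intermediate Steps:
B = 7 (B = 6 - 1*(-1) = 6 + 1 = 7)
h = 72 (h = (4 + 4)*(2 + 7) = 8*9 = 72)
(h + W)*(-97) = (72 + 103)*(-97) = 175*(-97) = -16975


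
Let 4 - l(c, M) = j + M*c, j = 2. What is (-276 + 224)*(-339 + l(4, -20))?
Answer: 13364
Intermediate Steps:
l(c, M) = 2 - M*c (l(c, M) = 4 - (2 + M*c) = 4 + (-2 - M*c) = 2 - M*c)
(-276 + 224)*(-339 + l(4, -20)) = (-276 + 224)*(-339 + (2 - 1*(-20)*4)) = -52*(-339 + (2 + 80)) = -52*(-339 + 82) = -52*(-257) = 13364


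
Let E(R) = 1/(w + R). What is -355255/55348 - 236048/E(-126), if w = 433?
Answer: -4010889259383/55348 ≈ -7.2467e+7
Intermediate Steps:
E(R) = 1/(433 + R)
-355255/55348 - 236048/E(-126) = -355255/55348 - 236048/(1/(433 - 126)) = -355255*1/55348 - 236048/(1/307) = -355255/55348 - 236048/1/307 = -355255/55348 - 236048*307 = -355255/55348 - 72466736 = -4010889259383/55348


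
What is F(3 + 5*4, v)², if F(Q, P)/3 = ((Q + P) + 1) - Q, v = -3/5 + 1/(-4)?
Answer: 81/400 ≈ 0.20250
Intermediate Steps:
v = -17/20 (v = -3*⅕ + 1*(-¼) = -⅗ - ¼ = -17/20 ≈ -0.85000)
F(Q, P) = 3 + 3*P (F(Q, P) = 3*(((Q + P) + 1) - Q) = 3*(((P + Q) + 1) - Q) = 3*((1 + P + Q) - Q) = 3*(1 + P) = 3 + 3*P)
F(3 + 5*4, v)² = (3 + 3*(-17/20))² = (3 - 51/20)² = (9/20)² = 81/400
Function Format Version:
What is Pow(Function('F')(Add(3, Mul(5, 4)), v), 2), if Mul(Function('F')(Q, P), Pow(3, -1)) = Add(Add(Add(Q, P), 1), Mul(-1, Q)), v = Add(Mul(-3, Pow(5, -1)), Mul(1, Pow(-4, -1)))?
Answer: Rational(81, 400) ≈ 0.20250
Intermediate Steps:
v = Rational(-17, 20) (v = Add(Mul(-3, Rational(1, 5)), Mul(1, Rational(-1, 4))) = Add(Rational(-3, 5), Rational(-1, 4)) = Rational(-17, 20) ≈ -0.85000)
Function('F')(Q, P) = Add(3, Mul(3, P)) (Function('F')(Q, P) = Mul(3, Add(Add(Add(Q, P), 1), Mul(-1, Q))) = Mul(3, Add(Add(Add(P, Q), 1), Mul(-1, Q))) = Mul(3, Add(Add(1, P, Q), Mul(-1, Q))) = Mul(3, Add(1, P)) = Add(3, Mul(3, P)))
Pow(Function('F')(Add(3, Mul(5, 4)), v), 2) = Pow(Add(3, Mul(3, Rational(-17, 20))), 2) = Pow(Add(3, Rational(-51, 20)), 2) = Pow(Rational(9, 20), 2) = Rational(81, 400)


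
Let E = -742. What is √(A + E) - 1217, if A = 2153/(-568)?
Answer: -1217 + I*√60152478/284 ≈ -1217.0 + 27.309*I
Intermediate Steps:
A = -2153/568 (A = 2153*(-1/568) = -2153/568 ≈ -3.7905)
√(A + E) - 1217 = √(-2153/568 - 742) - 1217 = √(-423609/568) - 1217 = I*√60152478/284 - 1217 = -1217 + I*√60152478/284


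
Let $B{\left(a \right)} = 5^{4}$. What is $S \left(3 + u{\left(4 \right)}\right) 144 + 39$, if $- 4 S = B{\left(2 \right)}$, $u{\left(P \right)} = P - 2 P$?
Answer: $22539$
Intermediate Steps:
$u{\left(P \right)} = - P$
$B{\left(a \right)} = 625$
$S = - \frac{625}{4}$ ($S = \left(- \frac{1}{4}\right) 625 = - \frac{625}{4} \approx -156.25$)
$S \left(3 + u{\left(4 \right)}\right) 144 + 39 = - \frac{625 \left(3 - 4\right)}{4} \cdot 144 + 39 = \left(- \frac{625}{4}\right) \left(-1\right) 144 + 39 = \frac{625}{4} \cdot 144 + 39 = 22500 + 39 = 22539$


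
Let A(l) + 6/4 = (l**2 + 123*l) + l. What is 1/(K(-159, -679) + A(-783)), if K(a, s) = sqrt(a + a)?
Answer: 687994/355001808451 - 4*I*sqrt(318)/1065005425353 ≈ 1.938e-6 - 6.6976e-11*I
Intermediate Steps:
K(a, s) = sqrt(2)*sqrt(a) (K(a, s) = sqrt(2*a) = sqrt(2)*sqrt(a))
A(l) = -3/2 + l**2 + 124*l (A(l) = -3/2 + ((l**2 + 123*l) + l) = -3/2 + (l**2 + 124*l) = -3/2 + l**2 + 124*l)
1/(K(-159, -679) + A(-783)) = 1/(sqrt(2)*sqrt(-159) + (-3/2 + (-783)**2 + 124*(-783))) = 1/(sqrt(2)*(I*sqrt(159)) + (-3/2 + 613089 - 97092)) = 1/(I*sqrt(318) + 1031991/2) = 1/(1031991/2 + I*sqrt(318))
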